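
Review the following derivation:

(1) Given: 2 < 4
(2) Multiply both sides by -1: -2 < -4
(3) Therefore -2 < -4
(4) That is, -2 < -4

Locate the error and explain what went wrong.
Step 2: Multiply both sides by -1: -2 < -4

Step 2 multiplies both sides by -1 but fails to reverse the inequality sign. When multiplying (or dividing) an inequality by a negative number, the direction must be reversed. Since 2 < 4, we should get -2 > -4, i.e., -2 > -4.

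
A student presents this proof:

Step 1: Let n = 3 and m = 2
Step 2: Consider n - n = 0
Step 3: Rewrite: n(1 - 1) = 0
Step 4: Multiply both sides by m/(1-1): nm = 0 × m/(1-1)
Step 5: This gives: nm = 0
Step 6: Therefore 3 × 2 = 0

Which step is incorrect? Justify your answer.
Step 4: Multiply both sides by m/(1-1): nm = 0 × m/(1-1)

Step 4 multiplies both sides by m/(1-1). However, 1-1 = 0, so this is multiplication by m/0, which is undefined. We cannot multiply by an undefined expression.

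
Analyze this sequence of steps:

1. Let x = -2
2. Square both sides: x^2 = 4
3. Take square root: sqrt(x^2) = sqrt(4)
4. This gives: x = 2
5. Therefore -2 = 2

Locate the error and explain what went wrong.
Step 4: This gives: x = 2

Step 4 incorrectly states that sqrt(x^2) = x. The correct identity is sqrt(x^2) = |x|. Since x = -2 < 0, we have sqrt(x^2) = |-2| = 2, not x = -2.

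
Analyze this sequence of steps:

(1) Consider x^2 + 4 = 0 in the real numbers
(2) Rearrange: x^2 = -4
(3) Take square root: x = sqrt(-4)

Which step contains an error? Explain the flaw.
Step 3: Take square root: x = sqrt(-4)

Step 3 takes the square root of -4, which is negative. In the real number system, the square root of a negative number is undefined. The equation x^2 + 4 = 0 has no real solutions. Square roots of negative numbers only exist in the complex numbers.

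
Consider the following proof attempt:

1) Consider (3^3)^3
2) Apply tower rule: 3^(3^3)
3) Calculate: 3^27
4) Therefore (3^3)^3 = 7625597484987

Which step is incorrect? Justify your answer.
Step 2: Apply tower rule: 3^(3^3)

Step 2 incorrectly states that (a^b)^c = a^(b^c). The correct rule is (a^b)^c = a^(b×c). The actual value is (3^3)^3 = 3^9 = 19683, not 3^27 = 7625597484987.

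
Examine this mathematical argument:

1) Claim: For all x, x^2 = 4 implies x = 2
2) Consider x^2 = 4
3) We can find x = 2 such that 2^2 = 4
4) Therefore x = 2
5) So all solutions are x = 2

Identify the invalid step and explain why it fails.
Step 4: Therefore x = 2

Step 4 incorrectly concludes that x = 2 is the only solution. The proof shows that x = 2 is A solution (existence), but does not show it is the ONLY solution (uniqueness). In fact, x = -2 is also a solution since (-2)^2 = 4. Finding one solution doesn't prove there are no others.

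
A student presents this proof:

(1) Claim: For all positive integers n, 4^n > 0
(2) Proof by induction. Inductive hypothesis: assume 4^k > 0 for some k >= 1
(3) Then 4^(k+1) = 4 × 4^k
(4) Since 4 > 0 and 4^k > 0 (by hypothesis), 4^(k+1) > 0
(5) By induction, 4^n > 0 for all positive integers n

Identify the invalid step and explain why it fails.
Step 5: By induction, 4^n > 0 for all positive integers n

Step 5 concludes the proof by induction, but no base case was ever established. A valid induction proof requires: (1) a base case proving 4^1 > 0, and (2) an inductive step showing IF 4^k > 0 THEN 4^(k+1) > 0. Steps 2-4 correctly establish the inductive step, but without the base case the conclusion in step 5 does not follow.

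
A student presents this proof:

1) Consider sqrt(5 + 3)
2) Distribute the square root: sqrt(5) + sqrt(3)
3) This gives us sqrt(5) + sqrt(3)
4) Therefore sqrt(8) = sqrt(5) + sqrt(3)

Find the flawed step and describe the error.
Step 2: Distribute the square root: sqrt(5) + sqrt(3)

Step 2 incorrectly 'distributes' the square root over addition. The square root function does not distribute: sqrt(a + b) ≠ sqrt(a) + sqrt(b). In fact, sqrt(5 + 3) = sqrt(8) ≈ 2.8284, while sqrt(5) + sqrt(3) ≈ 3.9681.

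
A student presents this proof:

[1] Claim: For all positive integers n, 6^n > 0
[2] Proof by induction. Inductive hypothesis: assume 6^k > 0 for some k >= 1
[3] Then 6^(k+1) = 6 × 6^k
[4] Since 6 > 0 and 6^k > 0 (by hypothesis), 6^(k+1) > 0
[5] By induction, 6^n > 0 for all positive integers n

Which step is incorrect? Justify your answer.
Step 5: By induction, 6^n > 0 for all positive integers n

Step 5 concludes the proof by induction, but no base case was ever established. A valid induction proof requires: (1) a base case proving 6^1 > 0, and (2) an inductive step showing IF 6^k > 0 THEN 6^(k+1) > 0. Steps 2-4 correctly establish the inductive step, but without the base case the conclusion in step 5 does not follow.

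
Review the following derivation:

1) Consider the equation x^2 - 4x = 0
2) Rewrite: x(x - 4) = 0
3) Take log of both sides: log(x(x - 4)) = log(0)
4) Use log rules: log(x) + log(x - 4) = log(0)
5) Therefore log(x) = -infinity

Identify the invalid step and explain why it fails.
Step 3: Take log of both sides: log(x(x - 4)) = log(0)

Step 3 takes the logarithm of both sides, resulting in log(0) on the right side. The logarithm is only defined for positive numbers; log(0) is undefined (approaches negative infinity). This operation is invalid.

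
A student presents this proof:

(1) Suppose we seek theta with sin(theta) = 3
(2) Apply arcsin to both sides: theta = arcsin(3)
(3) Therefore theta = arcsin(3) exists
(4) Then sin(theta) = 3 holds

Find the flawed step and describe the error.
Step 2: Apply arcsin to both sides: theta = arcsin(3)

Step 2 applies arcsin to 3. However, arcsin(x) is only defined for x in [-1, 1] because sin(theta) can only produce values in that range. Since |3| > 1, arcsin(3) is undefined. There is no angle whose sine equals 3.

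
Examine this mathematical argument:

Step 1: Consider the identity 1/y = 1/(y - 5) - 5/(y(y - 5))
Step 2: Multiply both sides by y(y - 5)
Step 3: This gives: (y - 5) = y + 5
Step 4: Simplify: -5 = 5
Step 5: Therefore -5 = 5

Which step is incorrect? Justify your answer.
Step 3: This gives: (y - 5) = y + 5

Step 3 makes a sign error when clearing denominators. Multiplying -5/(y(y - 5)) by y(y - 5) gives -5, not +5. The correct result is (y - 5) = y - 5, which is trivially true, not (y - 5) = y + 5. (Step 1 is a valid identity: 1/(y - 5) - 5/(y(y - 5)) = (y - 5)/(y(y - 5)) = 1/y.)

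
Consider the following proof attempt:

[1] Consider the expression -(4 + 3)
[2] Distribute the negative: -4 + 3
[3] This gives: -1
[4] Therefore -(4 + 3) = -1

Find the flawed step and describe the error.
Step 2: Distribute the negative: -4 + 3

Step 2 incorrectly distributes the negative sign. The correct distribution is -(4 + 3) = -4 - 3 = -7. The negative must be applied to both terms, not just the first. The error treats -(4 + 3) as -4 + 3, which equals -1 instead of -7.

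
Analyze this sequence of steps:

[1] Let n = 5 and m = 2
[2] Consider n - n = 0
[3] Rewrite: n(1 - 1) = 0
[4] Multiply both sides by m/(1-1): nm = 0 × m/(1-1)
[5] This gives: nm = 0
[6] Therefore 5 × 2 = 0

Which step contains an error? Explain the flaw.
Step 4: Multiply both sides by m/(1-1): nm = 0 × m/(1-1)

Step 4 multiplies both sides by m/(1-1). However, 1-1 = 0, so this is multiplication by m/0, which is undefined. We cannot multiply by an undefined expression.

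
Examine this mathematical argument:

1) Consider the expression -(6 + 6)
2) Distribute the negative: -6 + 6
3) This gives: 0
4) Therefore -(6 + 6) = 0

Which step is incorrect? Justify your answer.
Step 2: Distribute the negative: -6 + 6

Step 2 incorrectly distributes the negative sign. The correct distribution is -(6 + 6) = -6 - 6 = -12. The negative must be applied to both terms, not just the first. The error treats -(6 + 6) as -6 + 6, which equals 0 instead of -12.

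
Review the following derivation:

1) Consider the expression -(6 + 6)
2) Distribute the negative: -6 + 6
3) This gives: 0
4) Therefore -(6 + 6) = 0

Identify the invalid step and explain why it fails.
Step 2: Distribute the negative: -6 + 6

Step 2 incorrectly distributes the negative sign. The correct distribution is -(6 + 6) = -6 - 6 = -12. The negative must be applied to both terms, not just the first. The error treats -(6 + 6) as -6 + 6, which equals 0 instead of -12.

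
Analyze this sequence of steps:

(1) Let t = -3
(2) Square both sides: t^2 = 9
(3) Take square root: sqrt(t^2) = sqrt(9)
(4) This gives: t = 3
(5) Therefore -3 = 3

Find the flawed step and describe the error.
Step 4: This gives: t = 3

Step 4 incorrectly states that sqrt(t^2) = t. The correct identity is sqrt(t^2) = |t|. Since t = -3 < 0, we have sqrt(t^2) = |-3| = 3, not t = -3.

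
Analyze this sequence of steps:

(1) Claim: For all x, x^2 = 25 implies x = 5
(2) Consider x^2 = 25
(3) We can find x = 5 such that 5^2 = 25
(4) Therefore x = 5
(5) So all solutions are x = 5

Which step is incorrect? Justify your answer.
Step 4: Therefore x = 5

Step 4 incorrectly concludes that x = 5 is the only solution. The proof shows that x = 5 is A solution (existence), but does not show it is the ONLY solution (uniqueness). In fact, x = -5 is also a solution since (-5)^2 = 25. Finding one solution doesn't prove there are no others.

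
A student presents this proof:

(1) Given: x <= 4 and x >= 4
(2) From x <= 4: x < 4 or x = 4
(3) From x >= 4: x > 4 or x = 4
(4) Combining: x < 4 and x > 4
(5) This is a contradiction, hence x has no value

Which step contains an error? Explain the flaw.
Step 4: Combining: x < 4 and x > 4

Step 4 incorrectly combines the conditions. From x <= 4 and x >= 4, the intersection is x = 4. The error treats the 'or' cases as 'and' requirements. The correct conclusion is that x = 4 is the unique solution, not that no solution exists.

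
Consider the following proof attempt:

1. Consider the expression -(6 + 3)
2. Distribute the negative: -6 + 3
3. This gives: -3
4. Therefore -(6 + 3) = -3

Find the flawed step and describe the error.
Step 2: Distribute the negative: -6 + 3

Step 2 incorrectly distributes the negative sign. The correct distribution is -(6 + 3) = -6 - 3 = -9. The negative must be applied to both terms, not just the first. The error treats -(6 + 3) as -6 + 3, which equals -3 instead of -9.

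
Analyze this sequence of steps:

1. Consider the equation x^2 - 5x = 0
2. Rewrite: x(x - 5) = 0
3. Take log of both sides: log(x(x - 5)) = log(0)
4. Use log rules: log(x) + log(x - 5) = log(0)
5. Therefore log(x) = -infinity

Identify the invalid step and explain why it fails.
Step 3: Take log of both sides: log(x(x - 5)) = log(0)

Step 3 takes the logarithm of both sides, resulting in log(0) on the right side. The logarithm is only defined for positive numbers; log(0) is undefined (approaches negative infinity). This operation is invalid.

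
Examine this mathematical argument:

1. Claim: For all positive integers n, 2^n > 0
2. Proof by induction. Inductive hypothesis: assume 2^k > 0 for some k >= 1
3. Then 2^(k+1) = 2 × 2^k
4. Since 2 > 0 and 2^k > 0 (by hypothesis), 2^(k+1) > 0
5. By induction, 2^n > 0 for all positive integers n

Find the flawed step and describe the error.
Step 5: By induction, 2^n > 0 for all positive integers n

Step 5 concludes the proof by induction, but no base case was ever established. A valid induction proof requires: (1) a base case proving 2^1 > 0, and (2) an inductive step showing IF 2^k > 0 THEN 2^(k+1) > 0. Steps 2-4 correctly establish the inductive step, but without the base case the conclusion in step 5 does not follow.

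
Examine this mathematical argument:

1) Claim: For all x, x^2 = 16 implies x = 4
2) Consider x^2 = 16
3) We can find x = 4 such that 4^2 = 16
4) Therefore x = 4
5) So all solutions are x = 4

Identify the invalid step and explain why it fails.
Step 4: Therefore x = 4

Step 4 incorrectly concludes that x = 4 is the only solution. The proof shows that x = 4 is A solution (existence), but does not show it is the ONLY solution (uniqueness). In fact, x = -4 is also a solution since (-4)^2 = 16. Finding one solution doesn't prove there are no others.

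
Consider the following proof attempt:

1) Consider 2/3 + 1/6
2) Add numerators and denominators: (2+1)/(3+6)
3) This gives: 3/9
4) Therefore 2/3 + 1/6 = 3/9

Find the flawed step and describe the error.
Step 2: Add numerators and denominators: (2+1)/(3+6)

Step 2 incorrectly adds fractions by separately adding numerators and denominators. This is wrong. The correct method requires a common denominator: 2/3 + 1/6 = (2×6 + 1×3)/(3×6) = 15/18 = 5/6. The method used gives 3/9, which is different.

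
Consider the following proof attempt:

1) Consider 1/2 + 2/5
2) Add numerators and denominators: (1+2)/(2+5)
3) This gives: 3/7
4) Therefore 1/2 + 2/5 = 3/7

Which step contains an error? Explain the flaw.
Step 2: Add numerators and denominators: (1+2)/(2+5)

Step 2 incorrectly adds fractions by separately adding numerators and denominators. This is wrong. The correct method requires a common denominator: 1/2 + 2/5 = (1×5 + 2×2)/(2×5) = 9/10 = 9/10. The method used gives 3/7, which is different.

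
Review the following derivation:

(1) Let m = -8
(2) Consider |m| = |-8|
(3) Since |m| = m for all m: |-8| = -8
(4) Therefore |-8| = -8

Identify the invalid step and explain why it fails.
Step 3: Since |m| = m for all m: |-8| = -8

Step 3 incorrectly states that |m| = m for all m. The correct definition is |m| = m when m >= 0, and |m| = -m when m < 0. Since -8 < 0, we have |-8| = -(-8) = 8, not -8.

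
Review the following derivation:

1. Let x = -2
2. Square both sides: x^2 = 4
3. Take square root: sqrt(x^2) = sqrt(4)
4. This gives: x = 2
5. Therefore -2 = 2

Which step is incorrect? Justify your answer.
Step 4: This gives: x = 2

Step 4 incorrectly states that sqrt(x^2) = x. The correct identity is sqrt(x^2) = |x|. Since x = -2 < 0, we have sqrt(x^2) = |-2| = 2, not x = -2.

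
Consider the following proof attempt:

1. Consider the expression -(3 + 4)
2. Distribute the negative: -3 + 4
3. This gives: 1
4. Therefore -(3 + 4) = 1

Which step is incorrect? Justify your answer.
Step 2: Distribute the negative: -3 + 4

Step 2 incorrectly distributes the negative sign. The correct distribution is -(3 + 4) = -3 - 4 = -7. The negative must be applied to both terms, not just the first. The error treats -(3 + 4) as -3 + 4, which equals 1 instead of -7.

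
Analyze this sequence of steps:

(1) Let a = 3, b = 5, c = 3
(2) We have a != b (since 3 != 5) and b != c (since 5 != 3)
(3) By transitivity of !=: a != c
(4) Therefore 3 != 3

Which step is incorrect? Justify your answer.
Step 3: By transitivity of !=: a != c

Step 3 incorrectly applies transitivity to the '!=' relation. Transitivity states: if a R b and b R c, then a R c. However, '!=' is not transitive. Counterexample: 3 != 5 and 5 != 3, but 3 = 3 (both equal 3). Transitivity holds for relations like <, <=, =, but not for !=.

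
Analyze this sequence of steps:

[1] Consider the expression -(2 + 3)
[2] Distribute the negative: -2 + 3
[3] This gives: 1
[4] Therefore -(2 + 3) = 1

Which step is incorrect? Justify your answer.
Step 2: Distribute the negative: -2 + 3

Step 2 incorrectly distributes the negative sign. The correct distribution is -(2 + 3) = -2 - 3 = -5. The negative must be applied to both terms, not just the first. The error treats -(2 + 3) as -2 + 3, which equals 1 instead of -5.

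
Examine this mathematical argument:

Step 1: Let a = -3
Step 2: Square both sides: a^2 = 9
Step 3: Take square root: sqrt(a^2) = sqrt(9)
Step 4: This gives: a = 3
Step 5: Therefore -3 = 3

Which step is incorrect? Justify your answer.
Step 4: This gives: a = 3

Step 4 incorrectly states that sqrt(a^2) = a. The correct identity is sqrt(a^2) = |a|. Since a = -3 < 0, we have sqrt(a^2) = |-3| = 3, not a = -3.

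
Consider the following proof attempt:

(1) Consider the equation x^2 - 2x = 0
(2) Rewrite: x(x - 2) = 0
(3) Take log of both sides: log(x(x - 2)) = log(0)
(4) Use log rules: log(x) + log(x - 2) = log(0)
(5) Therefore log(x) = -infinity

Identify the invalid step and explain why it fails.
Step 3: Take log of both sides: log(x(x - 2)) = log(0)

Step 3 takes the logarithm of both sides, resulting in log(0) on the right side. The logarithm is only defined for positive numbers; log(0) is undefined (approaches negative infinity). This operation is invalid.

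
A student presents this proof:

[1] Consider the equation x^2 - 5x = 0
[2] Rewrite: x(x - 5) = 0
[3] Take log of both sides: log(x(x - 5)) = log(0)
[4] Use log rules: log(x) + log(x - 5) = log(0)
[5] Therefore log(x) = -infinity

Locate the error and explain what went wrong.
Step 3: Take log of both sides: log(x(x - 5)) = log(0)

Step 3 takes the logarithm of both sides, resulting in log(0) on the right side. The logarithm is only defined for positive numbers; log(0) is undefined (approaches negative infinity). This operation is invalid.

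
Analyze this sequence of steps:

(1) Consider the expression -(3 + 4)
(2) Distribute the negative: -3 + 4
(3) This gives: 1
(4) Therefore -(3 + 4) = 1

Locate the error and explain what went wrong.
Step 2: Distribute the negative: -3 + 4

Step 2 incorrectly distributes the negative sign. The correct distribution is -(3 + 4) = -3 - 4 = -7. The negative must be applied to both terms, not just the first. The error treats -(3 + 4) as -3 + 4, which equals 1 instead of -7.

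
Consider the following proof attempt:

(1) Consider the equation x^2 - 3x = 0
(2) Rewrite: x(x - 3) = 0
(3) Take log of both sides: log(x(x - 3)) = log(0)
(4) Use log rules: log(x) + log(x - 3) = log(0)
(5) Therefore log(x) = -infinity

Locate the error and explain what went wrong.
Step 3: Take log of both sides: log(x(x - 3)) = log(0)

Step 3 takes the logarithm of both sides, resulting in log(0) on the right side. The logarithm is only defined for positive numbers; log(0) is undefined (approaches negative infinity). This operation is invalid.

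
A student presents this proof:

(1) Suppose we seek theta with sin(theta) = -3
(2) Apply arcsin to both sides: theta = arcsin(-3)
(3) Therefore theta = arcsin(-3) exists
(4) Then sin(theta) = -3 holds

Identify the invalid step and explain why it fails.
Step 2: Apply arcsin to both sides: theta = arcsin(-3)

Step 2 applies arcsin to -3. However, arcsin(x) is only defined for x in [-1, 1] because sin(theta) can only produce values in that range. Since |-3| > 1, arcsin(-3) is undefined. There is no angle whose sine equals -3.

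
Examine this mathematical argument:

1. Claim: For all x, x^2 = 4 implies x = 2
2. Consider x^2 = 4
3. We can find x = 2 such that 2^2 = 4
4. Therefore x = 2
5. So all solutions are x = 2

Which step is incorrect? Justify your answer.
Step 4: Therefore x = 2

Step 4 incorrectly concludes that x = 2 is the only solution. The proof shows that x = 2 is A solution (existence), but does not show it is the ONLY solution (uniqueness). In fact, x = -2 is also a solution since (-2)^2 = 4. Finding one solution doesn't prove there are no others.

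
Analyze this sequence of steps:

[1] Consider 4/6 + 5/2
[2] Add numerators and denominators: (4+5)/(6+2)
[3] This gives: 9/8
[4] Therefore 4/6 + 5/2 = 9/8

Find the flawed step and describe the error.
Step 2: Add numerators and denominators: (4+5)/(6+2)

Step 2 incorrectly adds fractions by separately adding numerators and denominators. This is wrong. The correct method requires a common denominator: 4/6 + 5/2 = (4×2 + 5×6)/(6×2) = 38/12 = 19/6. The method used gives 9/8, which is different.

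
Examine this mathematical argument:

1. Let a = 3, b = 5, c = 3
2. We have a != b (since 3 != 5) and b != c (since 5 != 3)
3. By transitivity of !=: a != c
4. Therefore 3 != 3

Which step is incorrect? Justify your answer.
Step 3: By transitivity of !=: a != c

Step 3 incorrectly applies transitivity to the '!=' relation. Transitivity states: if a R b and b R c, then a R c. However, '!=' is not transitive. Counterexample: 3 != 5 and 5 != 3, but 3 = 3 (both equal 3). Transitivity holds for relations like <, <=, =, but not for !=.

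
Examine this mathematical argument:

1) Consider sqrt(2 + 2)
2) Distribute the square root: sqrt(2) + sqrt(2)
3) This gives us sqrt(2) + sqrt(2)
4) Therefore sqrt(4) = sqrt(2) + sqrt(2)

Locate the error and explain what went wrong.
Step 2: Distribute the square root: sqrt(2) + sqrt(2)

Step 2 incorrectly 'distributes' the square root over addition. The square root function does not distribute: sqrt(a + b) ≠ sqrt(a) + sqrt(b). In fact, sqrt(2 + 2) = sqrt(4) ≈ 2.0000, while sqrt(2) + sqrt(2) ≈ 2.8284.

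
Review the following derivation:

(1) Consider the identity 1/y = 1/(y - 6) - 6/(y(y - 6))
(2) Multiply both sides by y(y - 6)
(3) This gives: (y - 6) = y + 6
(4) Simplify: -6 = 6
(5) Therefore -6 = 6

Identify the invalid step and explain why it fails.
Step 3: This gives: (y - 6) = y + 6

Step 3 makes a sign error when clearing denominators. Multiplying -6/(y(y - 6)) by y(y - 6) gives -6, not +6. The correct result is (y - 6) = y - 6, which is trivially true, not (y - 6) = y + 6. (Step 1 is a valid identity: 1/(y - 6) - 6/(y(y - 6)) = (y - 6)/(y(y - 6)) = 1/y.)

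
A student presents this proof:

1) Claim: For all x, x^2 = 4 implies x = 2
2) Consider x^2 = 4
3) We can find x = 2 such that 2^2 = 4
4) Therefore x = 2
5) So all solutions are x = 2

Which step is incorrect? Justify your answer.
Step 4: Therefore x = 2

Step 4 incorrectly concludes that x = 2 is the only solution. The proof shows that x = 2 is A solution (existence), but does not show it is the ONLY solution (uniqueness). In fact, x = -2 is also a solution since (-2)^2 = 4. Finding one solution doesn't prove there are no others.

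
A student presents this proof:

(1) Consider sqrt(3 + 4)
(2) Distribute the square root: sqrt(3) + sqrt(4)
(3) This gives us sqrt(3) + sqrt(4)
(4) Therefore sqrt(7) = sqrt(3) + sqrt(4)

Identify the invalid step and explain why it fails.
Step 2: Distribute the square root: sqrt(3) + sqrt(4)

Step 2 incorrectly 'distributes' the square root over addition. The square root function does not distribute: sqrt(a + b) ≠ sqrt(a) + sqrt(b). In fact, sqrt(3 + 4) = sqrt(7) ≈ 2.6458, while sqrt(3) + sqrt(4) ≈ 3.7321.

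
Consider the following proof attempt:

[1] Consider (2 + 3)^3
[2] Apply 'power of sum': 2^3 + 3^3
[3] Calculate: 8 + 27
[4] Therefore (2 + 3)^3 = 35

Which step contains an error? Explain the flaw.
Step 2: Apply 'power of sum': 2^3 + 3^3

Step 2 incorrectly applies a non-existent rule '(a+b)^n = a^n + b^n'. This is false in general. The correct expansion uses the binomial theorem. The actual value is (2 + 3)^3 = 5^3 = 125, not 35.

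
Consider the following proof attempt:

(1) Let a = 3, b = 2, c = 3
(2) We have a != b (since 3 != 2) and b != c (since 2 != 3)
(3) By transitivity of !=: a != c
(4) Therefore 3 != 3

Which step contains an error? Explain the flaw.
Step 3: By transitivity of !=: a != c

Step 3 incorrectly applies transitivity to the '!=' relation. Transitivity states: if a R b and b R c, then a R c. However, '!=' is not transitive. Counterexample: 3 != 2 and 2 != 3, but 3 = 3 (both equal 3). Transitivity holds for relations like <, <=, =, but not for !=.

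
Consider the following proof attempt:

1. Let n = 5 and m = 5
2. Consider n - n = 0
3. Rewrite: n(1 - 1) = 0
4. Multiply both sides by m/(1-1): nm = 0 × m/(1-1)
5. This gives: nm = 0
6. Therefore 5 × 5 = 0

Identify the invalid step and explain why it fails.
Step 4: Multiply both sides by m/(1-1): nm = 0 × m/(1-1)

Step 4 multiplies both sides by m/(1-1). However, 1-1 = 0, so this is multiplication by m/0, which is undefined. We cannot multiply by an undefined expression.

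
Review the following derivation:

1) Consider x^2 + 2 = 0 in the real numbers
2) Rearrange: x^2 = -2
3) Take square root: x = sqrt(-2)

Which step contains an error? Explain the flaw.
Step 3: Take square root: x = sqrt(-2)

Step 3 takes the square root of -2, which is negative. In the real number system, the square root of a negative number is undefined. The equation x^2 + 2 = 0 has no real solutions. Square roots of negative numbers only exist in the complex numbers.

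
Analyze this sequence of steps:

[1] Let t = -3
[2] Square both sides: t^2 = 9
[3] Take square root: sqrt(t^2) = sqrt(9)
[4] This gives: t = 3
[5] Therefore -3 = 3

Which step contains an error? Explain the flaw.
Step 4: This gives: t = 3

Step 4 incorrectly states that sqrt(t^2) = t. The correct identity is sqrt(t^2) = |t|. Since t = -3 < 0, we have sqrt(t^2) = |-3| = 3, not t = -3.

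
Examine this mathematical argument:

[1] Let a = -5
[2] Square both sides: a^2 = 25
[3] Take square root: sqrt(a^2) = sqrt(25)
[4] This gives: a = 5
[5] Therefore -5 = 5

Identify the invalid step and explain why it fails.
Step 4: This gives: a = 5

Step 4 incorrectly states that sqrt(a^2) = a. The correct identity is sqrt(a^2) = |a|. Since a = -5 < 0, we have sqrt(a^2) = |-5| = 5, not a = -5.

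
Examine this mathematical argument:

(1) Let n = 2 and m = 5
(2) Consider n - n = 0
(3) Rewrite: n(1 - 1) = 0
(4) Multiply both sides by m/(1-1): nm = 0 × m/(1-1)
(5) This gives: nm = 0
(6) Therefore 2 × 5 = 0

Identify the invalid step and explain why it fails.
Step 4: Multiply both sides by m/(1-1): nm = 0 × m/(1-1)

Step 4 multiplies both sides by m/(1-1). However, 1-1 = 0, so this is multiplication by m/0, which is undefined. We cannot multiply by an undefined expression.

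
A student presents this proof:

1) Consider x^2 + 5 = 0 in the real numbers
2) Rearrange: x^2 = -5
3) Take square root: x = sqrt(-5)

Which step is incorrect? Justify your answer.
Step 3: Take square root: x = sqrt(-5)

Step 3 takes the square root of -5, which is negative. In the real number system, the square root of a negative number is undefined. The equation x^2 + 5 = 0 has no real solutions. Square roots of negative numbers only exist in the complex numbers.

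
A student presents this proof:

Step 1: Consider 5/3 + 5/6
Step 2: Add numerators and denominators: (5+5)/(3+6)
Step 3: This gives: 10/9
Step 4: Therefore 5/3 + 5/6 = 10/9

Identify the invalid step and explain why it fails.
Step 2: Add numerators and denominators: (5+5)/(3+6)

Step 2 incorrectly adds fractions by separately adding numerators and denominators. This is wrong. The correct method requires a common denominator: 5/3 + 5/6 = (5×6 + 5×3)/(3×6) = 45/18 = 5/2. The method used gives 10/9, which is different.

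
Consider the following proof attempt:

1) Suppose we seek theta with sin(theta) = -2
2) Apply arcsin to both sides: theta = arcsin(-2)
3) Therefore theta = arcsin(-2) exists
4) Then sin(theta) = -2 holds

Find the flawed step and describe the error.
Step 2: Apply arcsin to both sides: theta = arcsin(-2)

Step 2 applies arcsin to -2. However, arcsin(x) is only defined for x in [-1, 1] because sin(theta) can only produce values in that range. Since |-2| > 1, arcsin(-2) is undefined. There is no angle whose sine equals -2.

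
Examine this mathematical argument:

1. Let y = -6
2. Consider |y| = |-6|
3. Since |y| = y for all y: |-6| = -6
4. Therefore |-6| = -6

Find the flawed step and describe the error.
Step 3: Since |y| = y for all y: |-6| = -6

Step 3 incorrectly states that |y| = y for all y. The correct definition is |y| = y when y >= 0, and |y| = -y when y < 0. Since -6 < 0, we have |-6| = -(-6) = 6, not -6.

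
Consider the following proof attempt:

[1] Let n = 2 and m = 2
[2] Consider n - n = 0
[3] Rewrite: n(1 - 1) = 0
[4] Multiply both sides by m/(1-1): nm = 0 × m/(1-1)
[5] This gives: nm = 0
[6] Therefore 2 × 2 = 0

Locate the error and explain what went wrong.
Step 4: Multiply both sides by m/(1-1): nm = 0 × m/(1-1)

Step 4 multiplies both sides by m/(1-1). However, 1-1 = 0, so this is multiplication by m/0, which is undefined. We cannot multiply by an undefined expression.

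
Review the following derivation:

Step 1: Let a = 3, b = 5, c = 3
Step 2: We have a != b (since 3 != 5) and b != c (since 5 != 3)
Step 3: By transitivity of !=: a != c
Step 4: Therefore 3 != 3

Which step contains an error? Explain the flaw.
Step 3: By transitivity of !=: a != c

Step 3 incorrectly applies transitivity to the '!=' relation. Transitivity states: if a R b and b R c, then a R c. However, '!=' is not transitive. Counterexample: 3 != 5 and 5 != 3, but 3 = 3 (both equal 3). Transitivity holds for relations like <, <=, =, but not for !=.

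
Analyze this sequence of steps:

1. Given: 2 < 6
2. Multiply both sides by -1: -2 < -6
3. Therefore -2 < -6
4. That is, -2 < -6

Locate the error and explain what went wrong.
Step 2: Multiply both sides by -1: -2 < -6

Step 2 multiplies both sides by -1 but fails to reverse the inequality sign. When multiplying (or dividing) an inequality by a negative number, the direction must be reversed. Since 2 < 6, we should get -2 > -6, i.e., -2 > -6.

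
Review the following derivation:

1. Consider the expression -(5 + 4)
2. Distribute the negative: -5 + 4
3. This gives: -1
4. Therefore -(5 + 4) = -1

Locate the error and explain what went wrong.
Step 2: Distribute the negative: -5 + 4

Step 2 incorrectly distributes the negative sign. The correct distribution is -(5 + 4) = -5 - 4 = -9. The negative must be applied to both terms, not just the first. The error treats -(5 + 4) as -5 + 4, which equals -1 instead of -9.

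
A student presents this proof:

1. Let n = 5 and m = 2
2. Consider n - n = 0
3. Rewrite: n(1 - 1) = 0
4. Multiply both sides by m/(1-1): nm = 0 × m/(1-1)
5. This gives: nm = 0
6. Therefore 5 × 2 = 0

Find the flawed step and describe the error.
Step 4: Multiply both sides by m/(1-1): nm = 0 × m/(1-1)

Step 4 multiplies both sides by m/(1-1). However, 1-1 = 0, so this is multiplication by m/0, which is undefined. We cannot multiply by an undefined expression.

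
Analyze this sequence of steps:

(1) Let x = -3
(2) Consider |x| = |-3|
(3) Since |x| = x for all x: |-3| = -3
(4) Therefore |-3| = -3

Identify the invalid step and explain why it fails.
Step 3: Since |x| = x for all x: |-3| = -3

Step 3 incorrectly states that |x| = x for all x. The correct definition is |x| = x when x >= 0, and |x| = -x when x < 0. Since -3 < 0, we have |-3| = -(-3) = 3, not -3.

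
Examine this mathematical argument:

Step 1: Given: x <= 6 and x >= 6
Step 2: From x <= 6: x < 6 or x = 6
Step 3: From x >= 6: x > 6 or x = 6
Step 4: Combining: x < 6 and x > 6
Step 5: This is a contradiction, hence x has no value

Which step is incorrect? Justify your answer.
Step 4: Combining: x < 6 and x > 6

Step 4 incorrectly combines the conditions. From x <= 6 and x >= 6, the intersection is x = 6. The error treats the 'or' cases as 'and' requirements. The correct conclusion is that x = 6 is the unique solution, not that no solution exists.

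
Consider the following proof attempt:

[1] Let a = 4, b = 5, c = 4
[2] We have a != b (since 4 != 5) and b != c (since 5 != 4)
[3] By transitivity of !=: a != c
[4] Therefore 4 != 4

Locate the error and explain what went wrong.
Step 3: By transitivity of !=: a != c

Step 3 incorrectly applies transitivity to the '!=' relation. Transitivity states: if a R b and b R c, then a R c. However, '!=' is not transitive. Counterexample: 4 != 5 and 5 != 4, but 4 = 4 (both equal 4). Transitivity holds for relations like <, <=, =, but not for !=.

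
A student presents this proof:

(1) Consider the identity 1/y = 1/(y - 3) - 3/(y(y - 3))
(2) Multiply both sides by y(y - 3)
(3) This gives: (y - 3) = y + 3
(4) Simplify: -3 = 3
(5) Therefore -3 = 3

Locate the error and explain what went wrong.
Step 3: This gives: (y - 3) = y + 3

Step 3 makes a sign error when clearing denominators. Multiplying -3/(y(y - 3)) by y(y - 3) gives -3, not +3. The correct result is (y - 3) = y - 3, which is trivially true, not (y - 3) = y + 3. (Step 1 is a valid identity: 1/(y - 3) - 3/(y(y - 3)) = (y - 3)/(y(y - 3)) = 1/y.)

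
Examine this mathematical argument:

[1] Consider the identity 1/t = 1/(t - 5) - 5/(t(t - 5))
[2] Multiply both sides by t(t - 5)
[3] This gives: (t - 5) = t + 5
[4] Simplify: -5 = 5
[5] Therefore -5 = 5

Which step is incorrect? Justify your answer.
Step 3: This gives: (t - 5) = t + 5

Step 3 makes a sign error when clearing denominators. Multiplying -5/(t(t - 5)) by t(t - 5) gives -5, not +5. The correct result is (t - 5) = t - 5, which is trivially true, not (t - 5) = t + 5. (Step 1 is a valid identity: 1/(t - 5) - 5/(t(t - 5)) = (t - 5)/(t(t - 5)) = 1/t.)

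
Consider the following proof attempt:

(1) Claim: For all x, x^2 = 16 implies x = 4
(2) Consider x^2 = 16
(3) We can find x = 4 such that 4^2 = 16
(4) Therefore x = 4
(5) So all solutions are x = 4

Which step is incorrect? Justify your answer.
Step 4: Therefore x = 4

Step 4 incorrectly concludes that x = 4 is the only solution. The proof shows that x = 4 is A solution (existence), but does not show it is the ONLY solution (uniqueness). In fact, x = -4 is also a solution since (-4)^2 = 16. Finding one solution doesn't prove there are no others.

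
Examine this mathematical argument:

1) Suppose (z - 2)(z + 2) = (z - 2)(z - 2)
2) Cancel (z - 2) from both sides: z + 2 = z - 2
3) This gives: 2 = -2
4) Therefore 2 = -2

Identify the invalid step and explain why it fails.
Step 2: Cancel (z - 2) from both sides: z + 2 = z - 2

Step 2 cancels (z - 2) from both sides. This is only valid if (z - 2) ≠ 0, i.e., z ≠ 2. When z = 2, both sides equal zero regardless of the other factors. The correct approach requires considering z = 2 as a separate case.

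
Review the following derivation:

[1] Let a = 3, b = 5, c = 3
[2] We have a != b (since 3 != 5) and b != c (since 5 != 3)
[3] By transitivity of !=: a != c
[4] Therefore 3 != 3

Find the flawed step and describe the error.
Step 3: By transitivity of !=: a != c

Step 3 incorrectly applies transitivity to the '!=' relation. Transitivity states: if a R b and b R c, then a R c. However, '!=' is not transitive. Counterexample: 3 != 5 and 5 != 3, but 3 = 3 (both equal 3). Transitivity holds for relations like <, <=, =, but not for !=.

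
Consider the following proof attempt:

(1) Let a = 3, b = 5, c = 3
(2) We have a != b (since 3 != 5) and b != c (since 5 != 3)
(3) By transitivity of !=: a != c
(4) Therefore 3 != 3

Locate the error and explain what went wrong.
Step 3: By transitivity of !=: a != c

Step 3 incorrectly applies transitivity to the '!=' relation. Transitivity states: if a R b and b R c, then a R c. However, '!=' is not transitive. Counterexample: 3 != 5 and 5 != 3, but 3 = 3 (both equal 3). Transitivity holds for relations like <, <=, =, but not for !=.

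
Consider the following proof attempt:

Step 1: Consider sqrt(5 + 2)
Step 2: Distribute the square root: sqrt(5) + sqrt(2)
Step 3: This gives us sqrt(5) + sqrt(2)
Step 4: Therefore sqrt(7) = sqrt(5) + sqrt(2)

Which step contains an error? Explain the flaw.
Step 2: Distribute the square root: sqrt(5) + sqrt(2)

Step 2 incorrectly 'distributes' the square root over addition. The square root function does not distribute: sqrt(a + b) ≠ sqrt(a) + sqrt(b). In fact, sqrt(5 + 2) = sqrt(7) ≈ 2.6458, while sqrt(5) + sqrt(2) ≈ 3.6503.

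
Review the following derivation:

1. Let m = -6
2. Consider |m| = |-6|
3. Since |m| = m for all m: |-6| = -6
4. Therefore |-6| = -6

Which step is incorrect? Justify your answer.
Step 3: Since |m| = m for all m: |-6| = -6

Step 3 incorrectly states that |m| = m for all m. The correct definition is |m| = m when m >= 0, and |m| = -m when m < 0. Since -6 < 0, we have |-6| = -(-6) = 6, not -6.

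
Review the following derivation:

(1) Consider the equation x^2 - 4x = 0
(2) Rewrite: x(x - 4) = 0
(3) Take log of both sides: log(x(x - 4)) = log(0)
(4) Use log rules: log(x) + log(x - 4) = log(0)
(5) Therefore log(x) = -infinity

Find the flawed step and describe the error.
Step 3: Take log of both sides: log(x(x - 4)) = log(0)

Step 3 takes the logarithm of both sides, resulting in log(0) on the right side. The logarithm is only defined for positive numbers; log(0) is undefined (approaches negative infinity). This operation is invalid.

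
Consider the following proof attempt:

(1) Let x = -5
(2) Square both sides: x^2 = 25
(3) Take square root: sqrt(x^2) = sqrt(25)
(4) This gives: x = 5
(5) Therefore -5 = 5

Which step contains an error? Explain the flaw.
Step 4: This gives: x = 5

Step 4 incorrectly states that sqrt(x^2) = x. The correct identity is sqrt(x^2) = |x|. Since x = -5 < 0, we have sqrt(x^2) = |-5| = 5, not x = -5.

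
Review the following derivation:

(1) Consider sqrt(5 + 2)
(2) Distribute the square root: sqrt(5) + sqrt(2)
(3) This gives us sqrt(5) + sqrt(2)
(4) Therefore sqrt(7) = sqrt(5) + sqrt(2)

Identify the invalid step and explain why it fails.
Step 2: Distribute the square root: sqrt(5) + sqrt(2)

Step 2 incorrectly 'distributes' the square root over addition. The square root function does not distribute: sqrt(a + b) ≠ sqrt(a) + sqrt(b). In fact, sqrt(5 + 2) = sqrt(7) ≈ 2.6458, while sqrt(5) + sqrt(2) ≈ 3.6503.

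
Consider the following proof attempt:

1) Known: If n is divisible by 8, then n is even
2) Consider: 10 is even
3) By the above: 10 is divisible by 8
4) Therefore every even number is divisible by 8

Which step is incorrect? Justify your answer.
Step 3: By the above: 10 is divisible by 8

Step 3 commits the fallacy of affirming the consequent. The known fact 'divisible by 8 → even' does NOT imply 'even → divisible by 8'. That would be the converse, which is false. For example, 10 is even but 10 ÷ 8 = 1.25, which is not an integer.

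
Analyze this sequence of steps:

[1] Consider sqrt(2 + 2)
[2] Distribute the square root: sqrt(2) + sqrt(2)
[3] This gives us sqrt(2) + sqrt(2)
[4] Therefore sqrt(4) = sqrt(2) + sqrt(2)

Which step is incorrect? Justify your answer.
Step 2: Distribute the square root: sqrt(2) + sqrt(2)

Step 2 incorrectly 'distributes' the square root over addition. The square root function does not distribute: sqrt(a + b) ≠ sqrt(a) + sqrt(b). In fact, sqrt(2 + 2) = sqrt(4) ≈ 2.0000, while sqrt(2) + sqrt(2) ≈ 2.8284.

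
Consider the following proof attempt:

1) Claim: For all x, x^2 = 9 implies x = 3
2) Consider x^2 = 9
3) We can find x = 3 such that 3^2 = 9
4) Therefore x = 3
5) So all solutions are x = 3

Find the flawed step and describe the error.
Step 4: Therefore x = 3

Step 4 incorrectly concludes that x = 3 is the only solution. The proof shows that x = 3 is A solution (existence), but does not show it is the ONLY solution (uniqueness). In fact, x = -3 is also a solution since (-3)^2 = 9. Finding one solution doesn't prove there are no others.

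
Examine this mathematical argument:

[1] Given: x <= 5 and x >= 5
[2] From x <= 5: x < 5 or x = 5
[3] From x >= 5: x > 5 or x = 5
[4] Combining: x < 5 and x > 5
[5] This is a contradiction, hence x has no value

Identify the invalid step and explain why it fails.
Step 4: Combining: x < 5 and x > 5

Step 4 incorrectly combines the conditions. From x <= 5 and x >= 5, the intersection is x = 5. The error treats the 'or' cases as 'and' requirements. The correct conclusion is that x = 5 is the unique solution, not that no solution exists.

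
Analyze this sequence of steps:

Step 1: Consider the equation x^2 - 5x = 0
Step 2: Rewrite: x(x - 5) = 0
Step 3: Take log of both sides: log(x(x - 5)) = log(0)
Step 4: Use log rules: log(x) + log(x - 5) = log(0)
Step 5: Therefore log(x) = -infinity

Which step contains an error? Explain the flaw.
Step 3: Take log of both sides: log(x(x - 5)) = log(0)

Step 3 takes the logarithm of both sides, resulting in log(0) on the right side. The logarithm is only defined for positive numbers; log(0) is undefined (approaches negative infinity). This operation is invalid.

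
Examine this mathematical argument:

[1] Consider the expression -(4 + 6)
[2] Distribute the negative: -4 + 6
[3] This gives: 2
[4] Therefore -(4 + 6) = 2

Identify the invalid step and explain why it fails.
Step 2: Distribute the negative: -4 + 6

Step 2 incorrectly distributes the negative sign. The correct distribution is -(4 + 6) = -4 - 6 = -10. The negative must be applied to both terms, not just the first. The error treats -(4 + 6) as -4 + 6, which equals 2 instead of -10.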